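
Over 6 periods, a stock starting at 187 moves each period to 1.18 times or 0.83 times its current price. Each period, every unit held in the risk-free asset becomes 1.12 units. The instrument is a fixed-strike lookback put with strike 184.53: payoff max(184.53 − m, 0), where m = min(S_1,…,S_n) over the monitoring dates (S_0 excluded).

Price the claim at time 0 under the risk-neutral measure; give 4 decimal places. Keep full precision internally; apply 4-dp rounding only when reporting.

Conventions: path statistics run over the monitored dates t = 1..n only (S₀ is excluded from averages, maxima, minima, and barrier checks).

Risk-neutral up-probability p* = (R−d)/(u−d) = (1.12−0.83)/(1.18−0.83) = 0.8286; the claim prices as the p*-weighted sum of path payoffs discounted by R^6.
Enumerate all 2^6 = 64 price paths (U = up ×1.18, D = down ×0.83); each path with k up-moves has probability p*^k·(1−p*)^(6−k).
DDDDDD: m=61.1378, payoff=123.3922, prob=0.000025
UDDDDD: m=86.9189, payoff=97.6111, prob=0.000123
DUDDDD: m=86.9189, payoff=97.6111, prob=0.000123
UUDDDD: m=123.5714, payoff=60.9586, prob=0.000593
DDUDDD: m=86.9189, payoff=97.6111, prob=0.000123
UDUDDD: m=123.5714, payoff=60.9586, prob=0.000593
DUUDDD: m=123.5714, payoff=60.9586, prob=0.000593
UUUDDD: m=175.6798, payoff=8.8502, prob=0.002866
DDDUDD: m=86.9189, payoff=97.6111, prob=0.000123
UDDUDD: m=123.5714, payoff=60.9586, prob=0.000593
DUDUDD: m=123.5714, payoff=60.9586, prob=0.000593
UUDUDD: m=175.6798, payoff=8.8502, prob=0.002866
DDUUDD: m=123.5714, payoff=60.9586, prob=0.000593
UDUUDD: m=175.6798, payoff=8.8502, prob=0.002866
DUUUDD: m=155.2100, payoff=29.3200, prob=0.002866
UUUUDD: m=220.6600, payoff=0.0000, prob=0.013851
DDDDUD: m=86.9189, payoff=97.6111, prob=0.000123
UDDDUD: m=123.5714, payoff=60.9586, prob=0.000593
DUDDUD: m=123.5714, payoff=60.9586, prob=0.000593
UUDDUD: m=175.6798, payoff=8.8502, prob=0.002866
DDUDUD: m=123.5714, payoff=60.9586, prob=0.000593
UDUDUD: m=175.6798, payoff=8.8502, prob=0.002866
DUUDUD: m=155.2100, payoff=29.3200, prob=0.002866
UUUDUD: m=220.6600, payoff=0.0000, prob=0.013851
DDDUUD: m=106.9242, payoff=77.6058, prob=0.000593
UDDUUD: m=152.0127, payoff=32.5173, prob=0.002866
DUDUUD: m=152.0127, payoff=32.5173, prob=0.002866
UUDUUD: m=216.1144, payoff=0.0000, prob=0.013851
DDUUUD: m=128.8243, payoff=55.7057, prob=0.002866
UDUUUD: m=183.1478, payoff=1.3822, prob=0.013851
DUUUUD: m=155.2100, payoff=29.3200, prob=0.013851
UUUUUD: m=220.6600, payoff=0.0000, prob=0.066947
DDDDDU: m=73.6601, payoff=110.8699, prob=0.000123
UDDDDU: m=104.7215, payoff=79.8085, prob=0.000593
DUDDDU: m=104.7215, payoff=79.8085, prob=0.000593
UUDDDU: m=148.8812, payoff=35.6488, prob=0.002866
DDUDDU: m=104.7215, payoff=79.8085, prob=0.000593
UDUDDU: m=148.8812, payoff=35.6488, prob=0.002866
DUUDDU: m=148.8812, payoff=35.6488, prob=0.002866
UUUDDU: m=211.6624, payoff=0.0000, prob=0.013851
DDDUDU: m=104.7215, payoff=79.8085, prob=0.000593
UDDUDU: m=148.8812, payoff=35.6488, prob=0.002866
DUDUDU: m=148.8812, payoff=35.6488, prob=0.002866
UUDUDU: m=211.6624, payoff=0.0000, prob=0.013851
DDUUDU: m=128.8243, payoff=55.7057, prob=0.002866
UDUUDU: m=183.1478, payoff=1.3822, prob=0.013851
DUUUDU: m=155.2100, payoff=29.3200, prob=0.013851
UUUUDU: m=220.6600, payoff=0.0000, prob=0.066947
DDDDUU: m=88.7471, payoff=95.7829, prob=0.000593
UDDDUU: m=126.1705, payoff=58.3595, prob=0.002866
DUDDUU: m=126.1705, payoff=58.3595, prob=0.002866
UUDDUU: m=179.3750, payoff=5.1550, prob=0.013851
DDUDUU: m=126.1705, payoff=58.3595, prob=0.002866
UDUDUU: m=179.3750, payoff=5.1550, prob=0.013851
DUUDUU: m=155.2100, payoff=29.3200, prob=0.013851
UUUDUU: m=220.6600, payoff=0.0000, prob=0.066947
DDDUUU: m=106.9242, payoff=77.6058, prob=0.002866
UDDUUU: m=152.0127, payoff=32.5173, prob=0.013851
DUDUUU: m=152.0127, payoff=32.5173, prob=0.013851
UUDUUU: m=216.1144, payoff=0.0000, prob=0.066947
DDUUUU: m=128.8243, payoff=55.7057, prob=0.013851
UDUUUU: m=183.1478, payoff=1.3822, prob=0.066947
DUUUUU: m=155.2100, payoff=29.3200, prob=0.066947
UUUUUU: m=220.6600, payoff=0.0000, prob=0.323579
Price = Σ prob·payoff / R^6 = 7.856692 / 1.973823 = 3.9804

price = 3.9804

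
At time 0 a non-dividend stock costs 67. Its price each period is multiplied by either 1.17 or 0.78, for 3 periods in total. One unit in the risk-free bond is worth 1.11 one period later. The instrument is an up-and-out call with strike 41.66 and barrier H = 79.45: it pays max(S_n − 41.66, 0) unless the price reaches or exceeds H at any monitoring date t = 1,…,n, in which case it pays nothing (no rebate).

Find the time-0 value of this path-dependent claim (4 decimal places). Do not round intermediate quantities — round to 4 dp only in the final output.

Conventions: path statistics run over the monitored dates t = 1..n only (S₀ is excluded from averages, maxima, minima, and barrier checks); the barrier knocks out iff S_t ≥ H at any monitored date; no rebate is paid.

Risk-neutral up-probability p* = (R−d)/(u−d) = (1.11−0.78)/(1.17−0.78) = 0.8462; the claim prices as the p*-weighted sum of path payoffs discounted by R^3.
Enumerate all 2^3 = 8 price paths (U = up ×1.17, D = down ×0.78); each path with k up-moves has probability p*^k·(1−p*)^(3−k).
DDD: M=52.2600, payoff=0.0000, prob=0.003641
UDD: M=78.3900, payoff=6.0325, prob=0.020027
DUD: M=61.1442, payoff=6.0325, prob=0.020027
UUD: M=91.7163, payoff=0.0000, prob=0.110150
DDU: M=52.2600, payoff=6.0325, prob=0.020027
UDU: M=78.3900, payoff=29.8787, prob=0.110150
DUU: M=71.5387, payoff=29.8787, prob=0.110150
UUU: M=107.3081, payoff=0.0000, prob=0.605826
Price = Σ prob·payoff / R^3 = 6.944736 / 1.367631 = 5.0779

price = 5.0779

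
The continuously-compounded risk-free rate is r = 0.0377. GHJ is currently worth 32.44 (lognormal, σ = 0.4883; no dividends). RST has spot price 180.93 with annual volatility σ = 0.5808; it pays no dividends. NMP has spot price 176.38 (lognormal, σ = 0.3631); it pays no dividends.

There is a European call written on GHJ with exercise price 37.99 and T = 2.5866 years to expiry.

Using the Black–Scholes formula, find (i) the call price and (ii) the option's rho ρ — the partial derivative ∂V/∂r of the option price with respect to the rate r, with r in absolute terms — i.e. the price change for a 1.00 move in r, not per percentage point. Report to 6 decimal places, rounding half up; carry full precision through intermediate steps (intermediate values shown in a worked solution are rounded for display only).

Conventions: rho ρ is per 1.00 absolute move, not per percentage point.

price = 9.235297
ρ = 28.462794

σ√T = 0.4883·√2.5866 = 0.785329
d₁ = (ln(S/K) + (r+σ²/2)T) / (σ√T) = (ln(32.44/37.99) + (0.0377+0.4883²/2)·2.5866) / 0.785329 = (-0.157931 + 0.405885) / 0.785329 = 0.315733
d₂ = d₁ − σ√T = 0.315733 − 0.785329 = -0.469595
e^{−rT} = 0.907089
N(d₁) = 0.623898,  N(d₂) = 0.319322
Call price V = S·N(d₁) − K·e^{−rT}·N(d₂) = 20.239238 − 11.003941 = 9.235297
ρ = K·T·e^{−rT}·N(d₂) = 28.462794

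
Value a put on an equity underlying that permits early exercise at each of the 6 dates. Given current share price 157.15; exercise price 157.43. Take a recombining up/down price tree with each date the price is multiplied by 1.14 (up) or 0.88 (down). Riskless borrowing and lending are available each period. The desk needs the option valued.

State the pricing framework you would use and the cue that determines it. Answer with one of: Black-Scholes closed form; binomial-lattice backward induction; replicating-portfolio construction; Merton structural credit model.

Key observation: the defining feature is the embedded early-exercise option across 6 discrete dates on the spot-157.15 tree; pricing the strike-157.43 put means working backward with an exercise test at every node.

framework: binomial-lattice backward induction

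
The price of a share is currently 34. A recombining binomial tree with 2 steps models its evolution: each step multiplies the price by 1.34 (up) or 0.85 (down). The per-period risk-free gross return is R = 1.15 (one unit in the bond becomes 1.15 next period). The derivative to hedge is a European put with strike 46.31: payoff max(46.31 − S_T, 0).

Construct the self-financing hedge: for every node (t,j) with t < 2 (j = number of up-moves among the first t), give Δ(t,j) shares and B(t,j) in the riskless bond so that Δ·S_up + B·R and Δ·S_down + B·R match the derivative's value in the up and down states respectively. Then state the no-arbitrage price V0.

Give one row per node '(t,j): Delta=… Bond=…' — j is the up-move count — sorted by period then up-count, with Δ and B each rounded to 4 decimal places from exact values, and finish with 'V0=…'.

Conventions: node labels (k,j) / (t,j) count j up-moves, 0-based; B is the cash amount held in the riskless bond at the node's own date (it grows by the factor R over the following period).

Since d<R<u, set p* = (R−d)/(u−d) = 0.6122; price each node as the discounted p*-expectation of its children.
Terminal payoffs: V(2,0)=21.7450, V(2,1)=7.5840, V(2,2)=0.0000
(1,0): S=28.9000. Δ = (V_up−V_dn)/(S_up−S_dn) = (7.5840−21.7450)/(38.7260−24.5650) = -1.0000. V = [p*·7.5840 + (1−p*)·21.7450]/1.15 = 11.3696. B = V − Δ·S = 40.2696.
(1,1): S=45.5600. Δ = (V_up−V_dn)/(S_up−S_dn) = (0.0000−7.5840)/(61.0504−38.7260) = -0.3397. V = [p*·0.0000 + (1−p*)·7.5840]/1.15 = 2.5572. B = V − Δ·S = 18.0347.
(0,0): S=34.0000. Δ = (V_up−V_dn)/(S_up−S_dn) = (2.5572−11.3696)/(45.5600−28.9000) = -0.5290. V = [p*·2.5572 + (1−p*)·11.3696]/1.15 = 5.1950. B = V − Δ·S = 23.1795.
As a check, the time-0 holding Δ(0,0)·S0 + B(0,0) comes to 5.1950 — exactly V0.

(0,0): Delta=-0.5290 Bond=23.1795
(1,0): Delta=-1.0000 Bond=40.2696
(1,1): Delta=-0.3397 Bond=18.0347
V0=5.1950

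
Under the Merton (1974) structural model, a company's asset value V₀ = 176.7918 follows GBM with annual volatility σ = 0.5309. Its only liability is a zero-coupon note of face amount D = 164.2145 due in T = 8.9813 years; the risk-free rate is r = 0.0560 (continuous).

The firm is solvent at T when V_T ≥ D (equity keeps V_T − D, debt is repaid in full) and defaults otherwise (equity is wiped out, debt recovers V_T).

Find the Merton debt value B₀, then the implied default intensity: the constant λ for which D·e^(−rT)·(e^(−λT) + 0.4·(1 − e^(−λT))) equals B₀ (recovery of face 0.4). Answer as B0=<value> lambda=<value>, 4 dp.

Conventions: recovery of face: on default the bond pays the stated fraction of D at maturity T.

Apply the equity-as-call identities (strike 164.2145, horizon 8.9813 years):
d₁ = [ln(V₀/D) + (r + σ²/2)T] / (σ√T)
   = [ln(176.7918/164.2145) + (0.0560 + 0.5·0.5309²)·8.9813] / (0.5309·√8.9813)
   = [0.073799 + 1.768664] / 1.591045 = 1.158021
d₂ = d₁ − σ√T = 1.158021 − 1.591045 = -0.433023
N(d₁) = 0.876572,  N(d₂) = 0.332499,  e^(−rT) = 0.604742
E₀ = V₀·N(d₁) − D·e^(−rT)·N(d₂)
   = 176.7918·0.876572 − 164.2145·0.604742·0.332499 = 121.951173
B₀ = V₀ − E₀ = 176.7918 − 121.951173 = 54.840627
e^(−λT) = (B₀·e^(rT)/D − 0.4)/(1 − 0.4) = (54.8406·1.653597/164.2145 − 0.4)/0.6 = 0.25371736
λ = −ln(0.25371736)/8.9813 = 0.152710

B0=54.8406 lambda=0.1527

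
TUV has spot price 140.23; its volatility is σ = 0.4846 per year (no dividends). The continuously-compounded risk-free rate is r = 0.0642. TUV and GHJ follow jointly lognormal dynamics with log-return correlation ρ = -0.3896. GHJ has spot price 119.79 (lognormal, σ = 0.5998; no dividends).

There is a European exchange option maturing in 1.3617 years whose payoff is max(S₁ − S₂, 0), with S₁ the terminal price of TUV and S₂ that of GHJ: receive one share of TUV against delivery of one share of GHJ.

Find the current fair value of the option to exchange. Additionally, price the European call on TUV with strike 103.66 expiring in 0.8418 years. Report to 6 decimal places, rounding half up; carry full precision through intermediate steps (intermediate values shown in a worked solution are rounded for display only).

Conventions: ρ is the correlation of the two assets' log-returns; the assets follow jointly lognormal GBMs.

σ_eff = √(σ₁² + σ₂² − 2ρσ₁σ₂) = √(0.4846² + 0.5998² − 2·-0.3896·0.4846·0.5998) = 0.906136
d₁ = (ln(S₁/S₂) + (q₂ − q₁ + σ_eff²/2)T) / (σ_eff√T) = (ln(140.23/119.79) + (0.0 − 0.0 + 0.410541)·1.3617) / 1.057387 = 0.677687
d₂ = d₁ − σ_eff√T = 0.677687 − 1.057387 = -0.379700
N(d₁) = 0.751015,  N(d₂) = 0.352084
V = S₁·e^{−q₁T}·N(d₁) − S₂·e^{−q₂T}·N(d₂) = 105.314818 − 42.176148 = 63.138670
[vanilla: TUV call K=103.66]
σ√T = 0.4846·√0.8418 = 0.444619
d₁ = (ln(S/K) + (r+σ²/2)T) / (σ√T) = (ln(140.23/103.66) + (0.0642+0.4846²/2)·0.8418) / 0.444619 = (0.302168 + 0.152887) / 0.444619 = 1.023470
d₂ = d₁ − σ√T = 1.023470 − 0.444619 = 0.578851
e^{−rT} = 0.947391
N(d₁) = 0.846957,  N(d₂) = 0.718655
price = S·N(d₁) − K·e^{−rT}·N(d₂) = 118.768809 − 70.576642 = 48.192167

exchange price = 63.138670
price(TUV call K=103.66) = 48.192167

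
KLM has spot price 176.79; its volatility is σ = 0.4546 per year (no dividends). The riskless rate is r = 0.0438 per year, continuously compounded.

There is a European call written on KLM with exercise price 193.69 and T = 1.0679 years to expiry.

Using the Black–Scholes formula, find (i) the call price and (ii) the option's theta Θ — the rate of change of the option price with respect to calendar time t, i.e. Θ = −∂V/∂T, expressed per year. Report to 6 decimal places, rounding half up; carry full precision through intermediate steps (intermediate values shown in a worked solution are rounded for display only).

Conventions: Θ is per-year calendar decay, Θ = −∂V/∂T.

price = 29.701755
Θ = -18.363877

σ√T = 0.4546·√1.0679 = 0.469780
d₁ = (ln(S/K) + (r+σ²/2)T) / (σ√T) = (ln(176.79/193.69) + (0.0438+0.4546²/2)·1.0679) / 0.469780 = (-0.091296 + 0.157121) / 0.469780 = 0.140117
d₂ = d₁ − σ√T = 0.140117 − 0.469780 = -0.329663
e^{−rT} = 0.954303
N(d₁) = 0.555716,  N(d₂) = 0.370827
Call price V = S·N(d₁) − K·e^{−rT}·N(d₂) = 98.245101 − 68.543345 = 29.701755
φ(d₁) = (1/√(2π))·e^{−d₁²/2} = 0.395045
Θ = −S·φ(d₁)·σ/(2√T) − r·K·e^{−rT}·N(d₂) = −15.361679 − 3.002199 = -18.363877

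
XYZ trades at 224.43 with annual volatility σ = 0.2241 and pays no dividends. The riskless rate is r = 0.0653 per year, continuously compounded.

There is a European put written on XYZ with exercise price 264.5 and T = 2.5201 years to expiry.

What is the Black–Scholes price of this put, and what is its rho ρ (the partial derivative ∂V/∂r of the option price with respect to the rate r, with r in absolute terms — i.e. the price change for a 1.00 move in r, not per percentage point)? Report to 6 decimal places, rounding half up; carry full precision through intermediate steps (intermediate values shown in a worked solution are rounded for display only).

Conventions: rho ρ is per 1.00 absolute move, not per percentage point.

σ√T = 0.2241·√2.5201 = 0.355755
d₁ = (ln(S/K) + (r+σ²/2)T) / (σ√T) = (ln(224.43/264.5) + (0.0653+0.2241²/2)·2.5201) / 0.355755 = (-0.164277 + 0.227843) / 0.355755 = 0.178679
d₂ = d₁ − σ√T = 0.178679 − 0.355755 = -0.177076
e^{−rT} = 0.848265
N(−d₁) = 0.429095,  N(−d₂) = 0.570276
Put price V = K·e^{−rT}·N(−d₂) − S·N(−d₁) = 127.950468 − 96.301775 = 31.648693
ρ = −K·T·e^{−rT}·N(−d₂) = -322.447975

price = 31.648693
ρ = -322.447975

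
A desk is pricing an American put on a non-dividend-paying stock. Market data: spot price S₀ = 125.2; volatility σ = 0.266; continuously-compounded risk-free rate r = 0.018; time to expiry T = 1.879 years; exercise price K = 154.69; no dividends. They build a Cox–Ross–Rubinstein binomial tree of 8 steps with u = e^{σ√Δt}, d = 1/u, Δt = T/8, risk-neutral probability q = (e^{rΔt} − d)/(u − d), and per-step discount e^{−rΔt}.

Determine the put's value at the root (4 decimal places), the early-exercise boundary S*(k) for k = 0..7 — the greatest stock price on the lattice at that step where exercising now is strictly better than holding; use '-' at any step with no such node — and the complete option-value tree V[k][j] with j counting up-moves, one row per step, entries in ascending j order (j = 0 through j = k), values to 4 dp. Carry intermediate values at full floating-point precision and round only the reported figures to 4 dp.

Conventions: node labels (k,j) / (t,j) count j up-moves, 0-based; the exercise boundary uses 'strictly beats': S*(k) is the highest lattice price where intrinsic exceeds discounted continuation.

params: Δt=0.23488 u=1.13759 d=0.87905 q=0.48420 e^(-rΔt)=0.99578
t_8 payoffs: 110.0513 96.9224 79.9320 57.9444 29.4900 0.0000 0.0000 0.0000 0.0000
t_7: node(7,0) S=50.7806 payoff=103.9094 vs cont=103.2568 → 103.9094 [stop]  node(7,1) S=65.7160 payoff=88.9740 vs cont=88.3214 → 88.9740 [stop]  node(7,2) S=85.0441 payoff=69.6459 vs cont=68.9932 → 69.6459 [stop]  node(7,3) S=110.0570 payoff=44.6330 vs cont=43.9804 → 44.6330 [stop]  node(7,4) S=142.4266 payoff=12.2634 vs cont=15.1467 → 15.1467 [wait]  node(7,5) S=184.3165 payoff=0.0000 vs cont=0.0000 → 0.0000 [wait]  node(7,6) S=238.5270 payoff=0.0000 vs cont=0.0000 → 0.0000 [wait]  node(7,7) S=308.6816 payoff=0.0000 vs cont=0.0000 → 0.0000 [wait]  ⇒ S*(7)=110.0570
t_6: node(6,0) S=57.7676 payoff=96.9224 vs cont=96.2698 → 96.9224 [stop]  node(6,1) S=74.7580 payoff=79.9320 vs cont=79.2794 → 79.9320 [stop]  node(6,2) S=96.7456 payoff=57.9444 vs cont=57.2918 → 57.9444 [stop]  node(6,3) S=125.2000 payoff=29.4900 vs cont=30.2276 → 30.2276 [wait]  node(6,4) S=162.0233 payoff=0.0000 vs cont=7.7797 → 7.7797 [wait]  node(6,5) S=209.6770 payoff=0.0000 vs cont=0.0000 → 0.0000 [wait]  node(6,6) S=271.3464 payoff=0.0000 vs cont=0.0000 → 0.0000 [wait]  ⇒ S*(6)=96.7456
t_5: node(5,0) S=65.7160 payoff=88.9740 vs cont=88.3214 → 88.9740 [stop]  node(5,1) S=85.0441 payoff=69.6459 vs cont=68.9932 → 69.6459 [stop]  node(5,2) S=110.0570 payoff=44.6330 vs cont=44.3360 → 44.6330 [stop]  node(5,3) S=142.4266 payoff=12.2634 vs cont=19.2766 → 19.2766 [wait]  node(5,4) S=184.3165 payoff=0.0000 vs cont=3.9958 → 3.9958 [wait]  node(5,5) S=238.5270 payoff=0.0000 vs cont=0.0000 → 0.0000 [wait]  ⇒ S*(5)=110.0570
t_4: node(4,0) S=74.7580 payoff=79.9320 vs cont=79.2794 → 79.9320 [stop]  node(4,1) S=96.7456 payoff=57.9444 vs cont=57.2918 → 57.9444 [stop]  node(4,2) S=125.2000 payoff=29.4900 vs cont=32.2188 → 32.2188 [wait]  node(4,3) S=162.0233 payoff=0.0000 vs cont=11.8275 → 11.8275 [wait]  node(4,4) S=209.6770 payoff=0.0000 vs cont=2.0523 → 2.0523 [wait]  ⇒ S*(4)=96.7456
t_3: node(3,0) S=85.0441 payoff=69.6459 vs cont=68.9932 → 69.6459 [stop]  node(3,1) S=110.0570 payoff=44.6330 vs cont=45.2961 → 45.2961 [wait]  node(3,2) S=142.4266 payoff=12.2634 vs cont=22.2510 → 22.2510 [wait]  node(3,3) S=184.3165 payoff=0.0000 vs cont=7.0644 → 7.0644 [wait]  ⇒ S*(3)=85.0441
t_2: node(2,0) S=96.7456 payoff=57.9444 vs cont=57.6116 → 57.9444 [stop]  node(2,1) S=125.2000 payoff=29.4900 vs cont=33.9936 → 33.9936 [wait]  node(2,2) S=162.0233 payoff=0.0000 vs cont=14.8347 → 14.8347 [wait]  ⇒ S*(2)=96.7456
t_1: node(1,0) S=110.0570 payoff=44.6330 vs cont=46.1518 → 46.1518 [wait]  node(1,1) S=142.4266 payoff=12.2634 vs cont=24.6125 → 24.6125 [wait]  ⇒ S*(1)=-
t_0: node(0,0) S=125.2000 payoff=29.4900 vs cont=35.5717 → 35.5717 [wait]  ⇒ S*(0)=-

price = 35.5717
boundary = - - 96.7456 85.0441 96.7456 110.0570 96.7456 110.0570
tree:
35.5717
46.1518 24.6125
57.9444 33.9936 14.8347
69.6459 45.2961 22.2510 7.0644
79.9320 57.9444 32.2188 11.8275 2.0523
88.9740 69.6459 44.6330 19.2766 3.9958 0.0000
96.9224 79.9320 57.9444 30.2276 7.7797 0.0000 0.0000
103.9094 88.9740 69.6459 44.6330 15.1467 0.0000 0.0000 0.0000
110.0513 96.9224 79.9320 57.9444 29.4900 0.0000 0.0000 0.0000 0.0000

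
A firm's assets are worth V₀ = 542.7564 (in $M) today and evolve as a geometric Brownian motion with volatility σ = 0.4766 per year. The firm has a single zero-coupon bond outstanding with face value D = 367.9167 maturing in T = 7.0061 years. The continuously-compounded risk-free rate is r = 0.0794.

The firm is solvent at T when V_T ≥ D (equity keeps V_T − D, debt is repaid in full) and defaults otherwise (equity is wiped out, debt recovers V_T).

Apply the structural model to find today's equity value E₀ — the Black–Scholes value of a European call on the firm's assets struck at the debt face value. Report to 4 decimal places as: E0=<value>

E0=381.8596

Apply the equity-as-call identities (strike 367.9167, horizon 7.0061 years):
d₁ = [ln(V₀/D) + (r + σ²/2)T] / (σ√T)
   = [ln(542.7564/367.9167) + (0.0794 + 0.5·0.4766²)·7.0061] / (0.4766·√7.0061)
   = [0.388804 + 1.351994] / 1.261514 = 1.379927
d₂ = d₁ − σ√T = 1.379927 − 1.261514 = 0.118413
N(d₁) = 0.916195,  N(d₂) = 0.547130,  e^(−rT) = 0.573335
E₀ = V₀·N(d₁) − D·e^(−rT)·N(d₂)
   = 542.7564·0.916195 − 367.9167·0.573335·0.547130 = 381.859587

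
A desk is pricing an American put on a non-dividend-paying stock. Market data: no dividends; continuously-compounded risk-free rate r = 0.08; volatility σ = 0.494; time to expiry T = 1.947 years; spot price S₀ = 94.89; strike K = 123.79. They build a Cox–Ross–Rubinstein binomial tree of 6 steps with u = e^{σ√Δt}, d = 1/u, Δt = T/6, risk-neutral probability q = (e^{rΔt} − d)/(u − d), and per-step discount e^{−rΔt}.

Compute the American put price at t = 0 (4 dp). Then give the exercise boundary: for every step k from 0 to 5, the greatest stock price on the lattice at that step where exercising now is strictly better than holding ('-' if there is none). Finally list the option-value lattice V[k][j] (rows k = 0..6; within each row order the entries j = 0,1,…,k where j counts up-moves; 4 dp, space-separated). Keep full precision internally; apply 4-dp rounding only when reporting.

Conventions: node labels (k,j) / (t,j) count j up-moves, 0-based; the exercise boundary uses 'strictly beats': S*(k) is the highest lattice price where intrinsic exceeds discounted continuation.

price = 37.9424
boundary = - - 54.0498 71.6155 54.0498 71.6155
tree:
37.9424
52.3778 24.1613
69.7402 36.1745 12.2830
82.9975 52.1745 20.5749 3.8415
93.0030 69.7402 33.4712 7.5272 0.0000
100.5544 82.9975 52.1745 14.7491 0.0000 0.0000
106.2536 93.0030 69.7402 28.9000 0.0000 0.0000 0.0000

params: Δt=0.32450 u=1.32499 d=0.75472 q=0.47623 e^(-rΔt)=0.97437
t_6 payoffs: 106.2536 93.0030 69.7402 28.9000 0.0000 0.0000 0.0000
t_5: node(5,0) S=23.2356 payoff=100.5544 vs cont=97.3822 → 100.5544 [stop]  node(5,1) S=40.7925 payoff=82.9975 vs cont=79.8253 → 82.9975 [stop]  node(5,2) S=71.6155 payoff=52.1745 vs cont=49.0023 → 52.1745 [stop]  node(5,3) S=125.7285 payoff=0.0000 vs cont=14.7491 → 14.7491 [wait]  node(5,4) S=220.7295 payoff=0.0000 vs cont=0.0000 → 0.0000 [wait]  node(5,5) S=387.5138 payoff=0.0000 vs cont=0.0000 → 0.0000 [wait]  ⇒ S*(5)=71.6155
t_4: node(4,0) S=30.7870 payoff=93.0030 vs cont=89.8308 → 93.0030 [stop]  node(4,1) S=54.0498 payoff=69.7402 vs cont=66.5680 → 69.7402 [stop]  node(4,2) S=94.8900 payoff=28.9000 vs cont=33.4712 → 33.4712 [wait]  node(4,3) S=166.5893 payoff=0.0000 vs cont=7.5272 → 7.5272 [wait]  node(4,4) S=292.4649 payoff=0.0000 vs cont=0.0000 → 0.0000 [wait]  ⇒ S*(4)=54.0498
t_3: node(3,0) S=40.7925 payoff=82.9975 vs cont=79.8253 → 82.9975 [stop]  node(3,1) S=71.6155 payoff=52.1745 vs cont=51.1234 → 52.1745 [stop]  node(3,2) S=125.7285 payoff=0.0000 vs cont=20.5749 → 20.5749 [wait]  node(3,3) S=220.7295 payoff=0.0000 vs cont=3.8415 → 3.8415 [wait]  ⇒ S*(3)=71.6155
t_2: node(2,0) S=54.0498 payoff=69.7402 vs cont=66.5680 → 69.7402 [stop]  node(2,1) S=94.8900 payoff=28.9000 vs cont=36.1745 → 36.1745 [wait]  node(2,2) S=166.5893 payoff=0.0000 vs cont=12.2830 → 12.2830 [wait]  ⇒ S*(2)=54.0498
t_1: node(1,0) S=71.6155 payoff=52.1745 vs cont=52.3778 → 52.3778 [wait]  node(1,1) S=125.7285 payoff=0.0000 vs cont=24.1613 → 24.1613 [wait]  ⇒ S*(1)=-
t_0: node(0,0) S=94.8900 payoff=28.9000 vs cont=37.9424 → 37.9424 [wait]  ⇒ S*(0)=-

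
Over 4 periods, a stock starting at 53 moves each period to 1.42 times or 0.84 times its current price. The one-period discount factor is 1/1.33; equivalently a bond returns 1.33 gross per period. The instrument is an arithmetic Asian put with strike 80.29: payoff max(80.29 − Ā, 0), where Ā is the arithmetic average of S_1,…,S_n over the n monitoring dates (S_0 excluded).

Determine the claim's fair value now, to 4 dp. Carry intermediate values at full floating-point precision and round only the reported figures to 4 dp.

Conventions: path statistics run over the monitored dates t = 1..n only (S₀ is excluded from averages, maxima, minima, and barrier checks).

price = 0.5692

Set p* = 0.8448 (from d < R < u); the path-dependent value is the discounted p*-expectation over all price paths.
Enumerate all 2^4 = 16 price paths (U = up ×1.42, D = down ×0.84); each path with k up-moves has probability p*^k·(1−p*)^(4−k).
DDDD: Ā=34.9293, payoff=45.3607, prob=0.000580
UDDD: Ā=59.0472, payoff=21.2428, prob=0.003157
DUDD: Ā=51.3622, payoff=28.9278, prob=0.003157
UUDD: Ā=86.8266, payoff=0.0000, prob=0.017186
DDUD: Ā=44.9068, payoff=35.3832, prob=0.003157
UDUD: Ā=75.9139, payoff=4.3761, prob=0.017186
DUUD: Ā=68.2289, payoff=12.0611, prob=0.017186
UUUD: Ā=115.3393, payoff=0.0000, prob=0.093566
DDDU: Ā=39.4843, payoff=40.8057, prob=0.003157
UDDU: Ā=66.7472, payoff=13.5428, prob=0.017186
DUDU: Ā=59.0622, payoff=21.2278, prob=0.017186
UUDU: Ā=99.8432, payoff=0.0000, prob=0.093566
DDUU: Ā=52.6068, payoff=27.6832, prob=0.017186
UDUU: Ā=88.9305, payoff=0.0000, prob=0.093566
DUUU: Ā=81.2455, payoff=0.0000, prob=0.093566
UUUU: Ā=137.3436, payoff=0.0000, prob=0.509416
Price = Σ prob·payoff / R^4 = 1.780951 / 3.129007 = 0.5692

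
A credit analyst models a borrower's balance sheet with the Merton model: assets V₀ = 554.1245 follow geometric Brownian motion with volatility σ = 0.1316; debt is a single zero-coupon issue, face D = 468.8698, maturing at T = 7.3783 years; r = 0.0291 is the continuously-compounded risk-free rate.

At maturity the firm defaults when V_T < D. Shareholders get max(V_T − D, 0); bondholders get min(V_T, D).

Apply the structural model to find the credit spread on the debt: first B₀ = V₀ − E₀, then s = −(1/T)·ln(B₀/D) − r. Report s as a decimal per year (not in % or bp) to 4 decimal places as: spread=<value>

Equity is a call on the firm's assets struck at D = 468.8698:
d₁ = [ln(V₀/D) + (r + σ²/2)T] / (σ√T)
   = [ln(554.1245/468.8698) + (0.0291 + 0.5·0.1316²)·7.3783] / (0.1316·√7.3783)
   = [0.167064 + 0.278599] / 0.357465 = 1.246732
d₂ = d₁ − σ√T = 1.246732 − 0.357465 = 0.889267
N(d₁) = 0.893752,  N(d₂) = 0.813070,  e^(−rT) = 0.806777
E₀ = V₀·N(d₁) − D·e^(−rT)·N(d₂)
   = 554.1245·0.893752 − 468.8698·0.806777·0.813070 = 187.687348
B₀ = V₀ − E₀ = 554.1245 − 187.687348 = 366.437152
spread = −(1/T)·ln(B₀/D) − r = −(1/7.3783)·ln(366.437152/468.8698) − 0.0291 = 0.00430852

spread=0.0043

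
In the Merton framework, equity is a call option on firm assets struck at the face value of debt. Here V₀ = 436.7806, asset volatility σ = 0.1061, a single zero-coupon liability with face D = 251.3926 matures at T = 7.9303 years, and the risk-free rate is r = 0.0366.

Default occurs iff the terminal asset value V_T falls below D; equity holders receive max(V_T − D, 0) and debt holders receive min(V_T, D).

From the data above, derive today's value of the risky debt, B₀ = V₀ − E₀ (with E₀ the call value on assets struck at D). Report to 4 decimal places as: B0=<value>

Apply the equity-as-call identities (strike 251.3926, horizon 7.9303 years):
d₁ = [ln(V₀/D) + (r + σ²/2)T] / (σ√T)
   = [ln(436.7806/251.3926) + (0.0366 + 0.5·0.1061²)·7.9303] / (0.1061·√7.9303)
   = [0.552415 + 0.334886] / 0.298786 = 2.969687
d₂ = d₁ − σ√T = 2.969687 − 0.298786 = 2.670901
N(d₁) = 0.998509,  N(d₂) = 0.996218,  e^(−rT) = 0.748077
E₀ = V₀·N(d₁) − D·e^(−rT)·N(d₂)
   = 436.7806·0.998509 − 251.3926·0.748077·0.996218 = 248.779799
B₀ = V₀ − E₀ = 436.7806 − 248.779799 = 188.000801

B0=188.0008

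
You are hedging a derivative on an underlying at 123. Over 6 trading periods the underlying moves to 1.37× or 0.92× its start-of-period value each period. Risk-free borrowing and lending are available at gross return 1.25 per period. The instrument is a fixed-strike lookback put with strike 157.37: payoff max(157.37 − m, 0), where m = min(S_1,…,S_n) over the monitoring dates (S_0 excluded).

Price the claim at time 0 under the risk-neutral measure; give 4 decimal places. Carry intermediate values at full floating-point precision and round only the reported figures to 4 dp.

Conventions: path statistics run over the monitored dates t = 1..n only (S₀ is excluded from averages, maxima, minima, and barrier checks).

Set p* = 0.7333 (from d < R < u); the path-dependent value is the discounted p*-expectation over all price paths.
Enumerate all 2^6 = 64 price paths (U = up ×1.37, D = down ×0.92); each path with k up-moves has probability p*^k·(1−p*)^(6−k).
DDDDDD: m=74.5817, payoff=82.7883, prob=0.000360
UDDDDD: m=111.0618, payoff=46.3082, prob=0.000989
DUDDDD: m=111.0618, payoff=46.3082, prob=0.000989
UUDDDD: m=165.3855, payoff=0.0000, prob=0.002719
DDUDDD: m=104.1072, payoff=53.2628, prob=0.000989
UDUDDD: m=155.0292, payoff=2.3408, prob=0.002719
DUUDDD: m=113.1600, payoff=44.2100, prob=0.002719
UUUDDD: m=168.5100, payoff=0.0000, prob=0.007478
DDDUDD: m=95.7786, payoff=61.5914, prob=0.000989
UDDUDD: m=142.6269, payoff=14.7431, prob=0.002719
DUDUDD: m=113.1600, payoff=44.2100, prob=0.002719
UUDUDD: m=168.5100, payoff=0.0000, prob=0.007478
DDUUDD: m=104.1072, payoff=53.2628, prob=0.002719
UDUUDD: m=155.0292, payoff=2.3408, prob=0.007478
DUUUDD: m=113.1600, payoff=44.2100, prob=0.007478
UUUUDD: m=168.5100, payoff=0.0000, prob=0.020566
DDDDUD: m=88.1163, payoff=69.2537, prob=0.000989
UDDDUD: m=131.2167, payoff=26.1533, prob=0.002719
DUDDUD: m=113.1600, payoff=44.2100, prob=0.002719
UUDDUD: m=168.5100, payoff=0.0000, prob=0.007478
DDUDUD: m=104.1072, payoff=53.2628, prob=0.002719
UDUDUD: m=155.0292, payoff=2.3408, prob=0.007478
DUUDUD: m=113.1600, payoff=44.2100, prob=0.007478
UUUDUD: m=168.5100, payoff=0.0000, prob=0.020566
DDDUUD: m=95.7786, payoff=61.5914, prob=0.002719
UDDUUD: m=142.6269, payoff=14.7431, prob=0.007478
DUDUUD: m=113.1600, payoff=44.2100, prob=0.007478
UUDUUD: m=168.5100, payoff=0.0000, prob=0.020566
DDUUUD: m=104.1072, payoff=53.2628, prob=0.007478
UDUUUD: m=155.0292, payoff=2.3408, prob=0.020566
DUUUUD: m=113.1600, payoff=44.2100, prob=0.020566
UUUUUD: m=168.5100, payoff=0.0000, prob=0.056556
DDDDDU: m=81.0670, payoff=76.3030, prob=0.000989
UDDDDU: m=120.7194, payoff=36.6506, prob=0.002719
DUDDDU: m=113.1600, payoff=44.2100, prob=0.002719
UUDDDU: m=168.5100, payoff=0.0000, prob=0.007478
DDUDDU: m=104.1072, payoff=53.2628, prob=0.002719
UDUDDU: m=155.0292, payoff=2.3408, prob=0.007478
DUUDDU: m=113.1600, payoff=44.2100, prob=0.007478
UUUDDU: m=168.5100, payoff=0.0000, prob=0.020566
DDDUDU: m=95.7786, payoff=61.5914, prob=0.002719
UDDUDU: m=142.6269, payoff=14.7431, prob=0.007478
DUDUDU: m=113.1600, payoff=44.2100, prob=0.007478
UUDUDU: m=168.5100, payoff=0.0000, prob=0.020566
DDUUDU: m=104.1072, payoff=53.2628, prob=0.007478
UDUUDU: m=155.0292, payoff=2.3408, prob=0.020566
DUUUDU: m=113.1600, payoff=44.2100, prob=0.020566
UUUUDU: m=168.5100, payoff=0.0000, prob=0.056556
DDDDUU: m=88.1163, payoff=69.2537, prob=0.002719
UDDDUU: m=131.2167, payoff=26.1533, prob=0.007478
DUDDUU: m=113.1600, payoff=44.2100, prob=0.007478
UUDDUU: m=168.5100, payoff=0.0000, prob=0.020566
DDUDUU: m=104.1072, payoff=53.2628, prob=0.007478
UDUDUU: m=155.0292, payoff=2.3408, prob=0.020566
DUUDUU: m=113.1600, payoff=44.2100, prob=0.020566
UUUDUU: m=168.5100, payoff=0.0000, prob=0.056556
DDDUUU: m=95.7786, payoff=61.5914, prob=0.007478
UDDUUU: m=142.6269, payoff=14.7431, prob=0.020566
DUDUUU: m=113.1600, payoff=44.2100, prob=0.020566
UUDUUU: m=168.5100, payoff=0.0000, prob=0.056556
DDUUUU: m=104.1072, payoff=53.2628, prob=0.020566
UDUUUU: m=155.0292, payoff=2.3408, prob=0.056556
DUUUUU: m=113.1600, payoff=44.2100, prob=0.056556
UUUUUU: m=168.5100, payoff=0.0000, prob=0.155528
Price = Σ prob·payoff / R^6 = 13.955346 / 3.814697 = 3.6583

price = 3.6583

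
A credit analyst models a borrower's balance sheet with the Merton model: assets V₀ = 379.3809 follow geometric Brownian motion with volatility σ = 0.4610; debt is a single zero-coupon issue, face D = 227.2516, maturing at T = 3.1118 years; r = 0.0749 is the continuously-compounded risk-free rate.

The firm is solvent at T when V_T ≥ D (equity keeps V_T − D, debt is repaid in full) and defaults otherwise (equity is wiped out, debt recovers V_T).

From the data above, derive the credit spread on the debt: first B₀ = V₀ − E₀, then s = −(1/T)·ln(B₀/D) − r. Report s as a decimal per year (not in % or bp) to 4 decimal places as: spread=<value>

spread=0.0372

With assets at 379.3809 and a single debt payment of 227.2516 at 3.1118 years:
d₁ = [ln(V₀/D) + (r + σ²/2)T] / (σ√T)
   = [ln(379.3809/227.2516) + (0.0749 + 0.5·0.4610²)·3.1118] / (0.4610·√3.1118)
   = [0.512483 + 0.563735] / 0.813218 = 1.323407
d₂ = d₁ − σ√T = 1.323407 − 0.813218 = 0.510190
N(d₁) = 0.907150,  N(d₂) = 0.695041,  e^(−rT) = 0.792095
E₀ = V₀·N(d₁) − D·e^(−rT)·N(d₂)
   = 379.3809·0.907150 − 227.2516·0.792095·0.695041 = 219.044670
B₀ = V₀ − E₀ = 379.3809 − 219.044670 = 160.336230
spread = −(1/T)·ln(B₀/D) − r = −(1/3.1118)·ln(160.336230/227.2516) − 0.0749 = 0.03718456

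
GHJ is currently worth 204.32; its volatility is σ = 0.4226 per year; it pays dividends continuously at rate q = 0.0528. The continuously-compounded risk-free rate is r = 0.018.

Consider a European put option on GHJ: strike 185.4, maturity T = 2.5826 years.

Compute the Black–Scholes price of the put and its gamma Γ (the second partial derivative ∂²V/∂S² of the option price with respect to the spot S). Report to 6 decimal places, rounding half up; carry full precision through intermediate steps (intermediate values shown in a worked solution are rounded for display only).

price = 46.571063
Γ = 0.002359

σ√T = 0.4226·√2.5826 = 0.679138
d₁ = (ln(S/K) + (r−q+σ²/2)T) / (σ√T) = (ln(204.32/185.4) + (0.018−0.0528+0.4226²/2)·2.5826) / 0.679138 = (0.097172 + 0.140740) / 0.679138 = 0.350314
d₂ = d₁ − σ√T = 0.350314 − 0.679138 = -0.328824
e^{−rT} = 0.954577
e^{−qT} = 0.872527
N(−d₁) = 0.363052,  N(−d₂) = 0.628856
Put price V = K·e^{−rT}·N(−d₂) − S·e^{−qT}·N(−d₁) = 111.294004 − 64.722940 = 46.571063
φ(d₁) = (1/√(2π))·e^{−d₁²/2} = 0.375199
Γ = e^{−qT}·φ(d₁) / (S·σ·√T) = 0.002359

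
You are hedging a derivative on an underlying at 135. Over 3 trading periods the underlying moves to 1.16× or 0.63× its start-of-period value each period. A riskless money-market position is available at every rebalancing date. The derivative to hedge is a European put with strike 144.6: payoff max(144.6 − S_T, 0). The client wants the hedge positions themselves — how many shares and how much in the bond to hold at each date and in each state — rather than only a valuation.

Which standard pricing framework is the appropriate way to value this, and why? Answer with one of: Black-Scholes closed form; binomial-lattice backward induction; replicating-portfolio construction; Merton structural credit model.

Key observation: the deliverable is the dynamic trading strategy on the 3-step tree (spot 135, moves 1.16 and 0.63), so the valuation must go through the node-by-node replicating-portfolio solve.

framework: replicating-portfolio construction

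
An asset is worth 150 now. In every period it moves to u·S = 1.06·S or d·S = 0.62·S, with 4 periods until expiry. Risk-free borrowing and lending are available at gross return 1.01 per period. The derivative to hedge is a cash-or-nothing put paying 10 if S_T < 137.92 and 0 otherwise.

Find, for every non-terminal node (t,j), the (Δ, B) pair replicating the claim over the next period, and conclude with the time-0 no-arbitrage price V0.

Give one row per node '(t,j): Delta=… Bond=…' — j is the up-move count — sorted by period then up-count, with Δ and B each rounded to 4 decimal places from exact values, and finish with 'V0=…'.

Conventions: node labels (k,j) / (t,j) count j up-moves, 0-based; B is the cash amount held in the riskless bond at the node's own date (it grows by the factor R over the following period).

(0,0): Delta=-0.1024 Bond=19.0393
(1,0): Delta=0.0000 Bond=9.7059
(1,1): Delta=-0.1101 Bond=20.4507
(2,0): Delta=0.0000 Bond=9.8030
(2,1): Delta=0.0000 Bond=9.8030
(2,2): Delta=-0.1183 Bond=22.0465
(3,0): Delta=0.0000 Bond=9.9010
(3,1): Delta=0.0000 Bond=9.9010
(3,2): Delta=0.0000 Bond=9.9010
(3,3): Delta=-0.1272 Bond=23.8524
V0=3.6783

The replicating-portfolio and risk-neutral prices coincide; use p* = (1.01−0.62)/(1.06−0.62) = 0.8864 for the latter.
Expiry values: V(4,0)=10.0000, V(4,1)=10.0000, V(4,2)=10.0000, V(4,3)=10.0000, V(4,4)=0.0000
(3,0): S=35.7492. Δ = (V_up−V_dn)/(S_up−S_dn) = (10.0000−10.0000)/(37.8942−22.1645) = 0.0000. V = [p*·10.0000 + (1−p*)·10.0000]/1.01 = 9.9010. B = V − Δ·S = 9.9010.
(3,1): S=61.1196. Δ = (V_up−V_dn)/(S_up−S_dn) = (10.0000−10.0000)/(64.7868−37.8942) = 0.0000. V = [p*·10.0000 + (1−p*)·10.0000]/1.01 = 9.9010. B = V − Δ·S = 9.9010.
(3,2): S=104.4948. Δ = (V_up−V_dn)/(S_up−S_dn) = (10.0000−10.0000)/(110.7645−64.7868) = 0.0000. V = [p*·10.0000 + (1−p*)·10.0000]/1.01 = 9.9010. B = V − Δ·S = 9.9010.
(3,3): S=178.6524. Δ = (V_up−V_dn)/(S_up−S_dn) = (0.0000−10.0000)/(189.3715−110.7645) = -0.1272. V = [p*·0.0000 + (1−p*)·10.0000]/1.01 = 1.1251. B = V − Δ·S = 23.8524.
(2,0): S=57.6600. Δ = (V_up−V_dn)/(S_up−S_dn) = (9.9010−9.9010)/(61.1196−35.7492) = 0.0000. V = [p*·9.9010 + (1−p*)·9.9010]/1.01 = 9.8030. B = V − Δ·S = 9.8030.
(2,1): S=98.5800. Δ = (V_up−V_dn)/(S_up−S_dn) = (9.9010−9.9010)/(104.4948−61.1196) = 0.0000. V = [p*·9.9010 + (1−p*)·9.9010]/1.01 = 9.8030. B = V − Δ·S = 9.8030.
(2,2): S=168.5400. Δ = (V_up−V_dn)/(S_up−S_dn) = (1.1251−9.9010)/(178.6524−104.4948) = -0.1183. V = [p*·1.1251 + (1−p*)·9.9010]/1.01 = 2.1014. B = V − Δ·S = 22.0465.
(1,0): S=93.0000. Δ = (V_up−V_dn)/(S_up−S_dn) = (9.8030−9.8030)/(98.5800−57.6600) = 0.0000. V = [p*·9.8030 + (1−p*)·9.8030]/1.01 = 9.7059. B = V − Δ·S = 9.7059.
(1,1): S=159.0000. Δ = (V_up−V_dn)/(S_up−S_dn) = (2.1014−9.8030)/(168.5400−98.5800) = -0.1101. V = [p*·2.1014 + (1−p*)·9.8030]/1.01 = 2.9471. B = V − Δ·S = 20.4507.
(0,0): S=150.0000. Δ = (V_up−V_dn)/(S_up−S_dn) = (2.9471−9.7059)/(159.0000−93.0000) = -0.1024. V = [p*·2.9471 + (1−p*)·9.7059]/1.01 = 3.6783. B = V − Δ·S = 19.0393.
Verification: the root portfolio costs Δ(0,0)·S0 + B(0,0) = 3.6783, matching V0.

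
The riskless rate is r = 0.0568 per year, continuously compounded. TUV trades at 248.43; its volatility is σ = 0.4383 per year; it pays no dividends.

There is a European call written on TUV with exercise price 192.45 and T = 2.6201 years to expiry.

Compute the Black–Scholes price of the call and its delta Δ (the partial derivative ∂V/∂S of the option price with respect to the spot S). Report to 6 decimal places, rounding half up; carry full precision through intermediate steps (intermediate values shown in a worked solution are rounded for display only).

σ√T = 0.4383·√2.6201 = 0.709464
d₁ = (ln(S/K) + (r+σ²/2)T) / (σ√T) = (ln(248.43/192.45) + (0.0568+0.4383²/2)·2.6201) / 0.709464 = (0.255325 + 0.400491) / 0.709464 = 0.924382
d₂ = d₁ − σ√T = 0.924382 − 0.709464 = 0.214918
e^{−rT} = 0.861723
N(d₁) = 0.822356,  N(d₂) = 0.585084
Call price V = S·N(d₁) − K·e^{−rT}·N(d₂) = 204.297989 − 97.029559 = 107.268430
Δ = N(d₁) = 0.822356

price = 107.268430
Δ = 0.822356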